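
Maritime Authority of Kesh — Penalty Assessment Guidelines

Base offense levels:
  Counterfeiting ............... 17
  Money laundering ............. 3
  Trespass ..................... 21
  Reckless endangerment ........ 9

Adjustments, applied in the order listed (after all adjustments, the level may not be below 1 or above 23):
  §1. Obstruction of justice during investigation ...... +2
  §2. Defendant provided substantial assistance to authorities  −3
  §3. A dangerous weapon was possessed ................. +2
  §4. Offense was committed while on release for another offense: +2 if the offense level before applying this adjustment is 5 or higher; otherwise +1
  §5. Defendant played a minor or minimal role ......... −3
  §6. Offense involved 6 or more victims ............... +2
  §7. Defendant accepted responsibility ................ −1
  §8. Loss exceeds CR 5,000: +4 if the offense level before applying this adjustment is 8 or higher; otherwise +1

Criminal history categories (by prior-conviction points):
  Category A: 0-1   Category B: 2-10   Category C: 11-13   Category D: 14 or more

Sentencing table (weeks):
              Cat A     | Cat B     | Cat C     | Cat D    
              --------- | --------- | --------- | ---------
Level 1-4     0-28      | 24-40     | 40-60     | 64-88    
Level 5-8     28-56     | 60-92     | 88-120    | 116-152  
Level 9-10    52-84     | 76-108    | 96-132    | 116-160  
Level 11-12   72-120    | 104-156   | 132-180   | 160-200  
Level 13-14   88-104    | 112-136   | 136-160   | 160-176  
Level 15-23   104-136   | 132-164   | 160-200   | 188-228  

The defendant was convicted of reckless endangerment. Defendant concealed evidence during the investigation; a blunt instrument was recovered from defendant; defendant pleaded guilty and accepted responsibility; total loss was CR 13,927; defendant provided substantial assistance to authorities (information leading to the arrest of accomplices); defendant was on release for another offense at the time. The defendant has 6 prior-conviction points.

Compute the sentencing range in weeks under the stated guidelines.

132-164 weeks

Base offense level for reckless endangerment: 9.
§1 applies: 9 + 2 = 11.
§2 applies: 11 − 3 = 8.
§3 applies: 8 + 2 = 10.
§4 applies (level before this adjustment is 10 ≥ 5, so +2): 10 + 2 = 12.
§6 does not apply.
§7 applies: 12 − 1 = 11.
§8 applies (level before this adjustment is 11 ≥ 8, so +4): 11 + 4 = 15.
Final offense level: 15.
Criminal history: 6 prior points → Category B (2-10).
Level 15 falls in the 15-23 band.
Grid: Level 15-23 × Category B = 132-164 weeks.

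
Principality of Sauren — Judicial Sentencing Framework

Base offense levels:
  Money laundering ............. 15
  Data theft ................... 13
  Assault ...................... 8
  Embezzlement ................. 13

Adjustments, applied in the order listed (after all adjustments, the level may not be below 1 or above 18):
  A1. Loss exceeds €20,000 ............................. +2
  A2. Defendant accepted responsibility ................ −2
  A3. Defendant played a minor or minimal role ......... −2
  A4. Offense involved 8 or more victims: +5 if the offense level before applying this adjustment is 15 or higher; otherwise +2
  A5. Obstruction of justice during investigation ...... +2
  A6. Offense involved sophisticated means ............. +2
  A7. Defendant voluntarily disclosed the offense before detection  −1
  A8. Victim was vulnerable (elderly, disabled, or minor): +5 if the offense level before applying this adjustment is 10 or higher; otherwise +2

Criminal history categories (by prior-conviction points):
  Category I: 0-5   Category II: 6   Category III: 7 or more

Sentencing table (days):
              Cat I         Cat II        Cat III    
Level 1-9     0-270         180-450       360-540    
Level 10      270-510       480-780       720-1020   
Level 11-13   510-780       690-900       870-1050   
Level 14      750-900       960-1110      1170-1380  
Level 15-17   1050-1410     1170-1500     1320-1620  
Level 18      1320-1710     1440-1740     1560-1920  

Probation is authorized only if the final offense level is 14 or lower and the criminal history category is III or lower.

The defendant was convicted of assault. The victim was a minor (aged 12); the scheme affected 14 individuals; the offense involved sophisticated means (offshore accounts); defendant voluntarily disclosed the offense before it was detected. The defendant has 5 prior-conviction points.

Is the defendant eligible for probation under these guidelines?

Base offense level for assault: 8.
A1 does not apply.
A4 applies (level before this adjustment is 8 < 15, so +2): 8 + 2 = 10.
A6 applies: 10 + 2 = 12.
A7 applies: 12 − 1 = 11.
A8 applies (level before this adjustment is 11 ≥ 10, so +5): 11 + 5 = 16.
Final offense level: 16.
Criminal history: 5 prior points → Category I (0-5).
Level 16 falls in the 15-17 band.
Grid: Level 15-17 × Category I = 1050-1410 days.
Probation check: level 16 > 14 and category I ≤ III → not eligible.

No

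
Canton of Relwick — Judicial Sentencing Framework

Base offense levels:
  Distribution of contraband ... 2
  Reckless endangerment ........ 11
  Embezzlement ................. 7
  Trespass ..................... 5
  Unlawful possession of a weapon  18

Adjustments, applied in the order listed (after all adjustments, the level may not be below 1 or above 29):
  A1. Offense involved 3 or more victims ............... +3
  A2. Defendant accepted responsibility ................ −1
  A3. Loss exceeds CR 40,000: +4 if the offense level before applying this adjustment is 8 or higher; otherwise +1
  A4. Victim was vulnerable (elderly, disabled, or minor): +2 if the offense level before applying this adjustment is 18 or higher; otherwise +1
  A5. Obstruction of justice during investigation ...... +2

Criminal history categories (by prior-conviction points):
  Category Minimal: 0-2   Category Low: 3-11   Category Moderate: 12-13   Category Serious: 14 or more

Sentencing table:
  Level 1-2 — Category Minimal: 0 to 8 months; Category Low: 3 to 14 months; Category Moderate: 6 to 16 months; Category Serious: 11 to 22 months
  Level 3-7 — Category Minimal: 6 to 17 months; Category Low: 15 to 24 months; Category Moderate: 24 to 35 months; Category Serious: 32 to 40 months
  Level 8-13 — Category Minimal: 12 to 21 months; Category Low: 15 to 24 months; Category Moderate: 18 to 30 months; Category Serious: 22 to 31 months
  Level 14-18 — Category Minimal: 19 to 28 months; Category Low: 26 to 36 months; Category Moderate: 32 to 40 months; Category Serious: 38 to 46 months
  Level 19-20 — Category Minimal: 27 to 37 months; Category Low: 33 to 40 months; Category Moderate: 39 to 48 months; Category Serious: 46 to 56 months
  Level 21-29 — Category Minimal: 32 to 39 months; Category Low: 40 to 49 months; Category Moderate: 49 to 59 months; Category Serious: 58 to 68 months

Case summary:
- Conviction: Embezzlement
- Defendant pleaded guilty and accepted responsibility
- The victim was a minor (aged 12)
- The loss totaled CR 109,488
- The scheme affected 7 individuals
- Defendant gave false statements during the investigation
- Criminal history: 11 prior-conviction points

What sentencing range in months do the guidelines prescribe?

Base offense level for embezzlement: 7.
A1 applies: 7 + 3 = 10.
A2 applies: 10 − 1 = 9.
A3 applies (level before this adjustment is 9 ≥ 8, so +4): 9 + 4 = 13.
A4 applies (level before this adjustment is 13 < 18, so +1): 13 + 1 = 14.
A5 applies: 14 + 2 = 16.
Final offense level: 16.
Criminal history: 11 prior points → Category Low (3-11).
Level 16 falls in the 14-18 band.
Grid: Level 14-18 × Category Low = 26-36 months.

26-36 months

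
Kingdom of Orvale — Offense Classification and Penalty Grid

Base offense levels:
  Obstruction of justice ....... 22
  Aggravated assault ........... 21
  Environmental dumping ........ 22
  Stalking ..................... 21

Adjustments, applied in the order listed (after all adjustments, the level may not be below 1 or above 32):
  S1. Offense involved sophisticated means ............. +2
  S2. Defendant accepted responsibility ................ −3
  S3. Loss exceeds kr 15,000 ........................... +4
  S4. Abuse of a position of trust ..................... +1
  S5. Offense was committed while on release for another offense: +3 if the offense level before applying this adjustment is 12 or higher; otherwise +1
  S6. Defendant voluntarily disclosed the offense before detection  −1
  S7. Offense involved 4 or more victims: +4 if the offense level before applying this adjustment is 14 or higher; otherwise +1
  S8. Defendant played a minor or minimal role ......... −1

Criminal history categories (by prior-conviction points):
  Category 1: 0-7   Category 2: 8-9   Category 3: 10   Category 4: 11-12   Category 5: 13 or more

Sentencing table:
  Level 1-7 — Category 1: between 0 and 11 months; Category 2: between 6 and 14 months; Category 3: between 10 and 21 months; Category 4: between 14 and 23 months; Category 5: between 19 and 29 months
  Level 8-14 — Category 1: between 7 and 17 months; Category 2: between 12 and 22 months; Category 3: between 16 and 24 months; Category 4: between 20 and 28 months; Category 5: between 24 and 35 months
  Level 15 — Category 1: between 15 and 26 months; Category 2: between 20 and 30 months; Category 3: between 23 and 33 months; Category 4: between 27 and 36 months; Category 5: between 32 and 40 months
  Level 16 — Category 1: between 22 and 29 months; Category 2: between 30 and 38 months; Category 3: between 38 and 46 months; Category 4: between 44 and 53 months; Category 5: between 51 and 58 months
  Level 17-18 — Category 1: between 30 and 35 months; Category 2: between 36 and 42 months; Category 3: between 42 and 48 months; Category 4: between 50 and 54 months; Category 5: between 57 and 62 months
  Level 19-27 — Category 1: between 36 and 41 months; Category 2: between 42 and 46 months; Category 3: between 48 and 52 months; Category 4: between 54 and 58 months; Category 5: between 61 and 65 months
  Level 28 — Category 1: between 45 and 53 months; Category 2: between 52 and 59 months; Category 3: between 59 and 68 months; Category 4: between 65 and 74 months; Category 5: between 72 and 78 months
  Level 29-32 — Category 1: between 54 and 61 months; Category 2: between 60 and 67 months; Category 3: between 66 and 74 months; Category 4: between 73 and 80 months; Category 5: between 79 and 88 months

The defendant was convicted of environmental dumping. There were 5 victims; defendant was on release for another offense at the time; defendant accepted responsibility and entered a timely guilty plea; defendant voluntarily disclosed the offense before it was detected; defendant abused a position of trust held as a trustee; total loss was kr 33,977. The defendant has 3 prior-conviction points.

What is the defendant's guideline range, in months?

Base offense level for environmental dumping: 22.
S1 does not apply.
S2 applies: 22 − 3 = 19.
S3 applies: 19 + 4 = 23.
S4 applies: 23 + 1 = 24.
S5 applies (level before this adjustment is 24 ≥ 12, so +3): 24 + 3 = 27.
S6 applies: 27 − 1 = 26.
S7 applies (level before this adjustment is 26 ≥ 14, so +4): 26 + 4 = 30.
Final offense level: 30.
Criminal history: 3 prior points → Category 1 (0-7).
Level 30 falls in the 29-32 band.
Grid: Level 29-32 × Category 1 = 54-61 months.

54-61 months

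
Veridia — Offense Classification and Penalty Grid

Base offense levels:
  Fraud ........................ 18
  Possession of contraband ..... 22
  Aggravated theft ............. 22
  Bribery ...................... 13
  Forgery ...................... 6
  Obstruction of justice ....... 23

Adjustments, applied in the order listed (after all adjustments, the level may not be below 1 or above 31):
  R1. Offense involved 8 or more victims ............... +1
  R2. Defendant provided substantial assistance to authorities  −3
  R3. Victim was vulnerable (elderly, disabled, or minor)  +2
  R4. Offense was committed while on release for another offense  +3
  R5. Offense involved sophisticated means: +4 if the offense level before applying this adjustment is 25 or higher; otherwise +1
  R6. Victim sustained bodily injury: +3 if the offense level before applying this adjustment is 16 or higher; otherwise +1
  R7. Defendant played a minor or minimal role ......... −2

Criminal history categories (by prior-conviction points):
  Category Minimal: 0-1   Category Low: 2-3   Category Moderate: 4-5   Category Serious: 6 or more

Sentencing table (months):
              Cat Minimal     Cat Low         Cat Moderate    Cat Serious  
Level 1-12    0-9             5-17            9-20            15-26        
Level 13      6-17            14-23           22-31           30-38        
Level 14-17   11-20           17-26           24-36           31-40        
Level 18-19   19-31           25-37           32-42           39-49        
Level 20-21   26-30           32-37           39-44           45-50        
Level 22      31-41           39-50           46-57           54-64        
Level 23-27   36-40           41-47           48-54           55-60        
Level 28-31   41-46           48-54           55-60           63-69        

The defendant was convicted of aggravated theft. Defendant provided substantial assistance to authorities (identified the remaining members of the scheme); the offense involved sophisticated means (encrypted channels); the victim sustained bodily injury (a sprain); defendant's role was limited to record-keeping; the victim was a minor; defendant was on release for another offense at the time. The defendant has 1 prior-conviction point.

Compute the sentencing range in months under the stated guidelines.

36-40 months

Base offense level for aggravated theft: 22.
R1 does not apply.
R2 applies: 22 − 3 = 19.
R3 applies: 19 + 2 = 21.
R4 applies: 21 + 3 = 24.
R5 applies (level before this adjustment is 24 < 25, so +1): 24 + 1 = 25.
R6 applies (level before this adjustment is 25 ≥ 16, so +3): 25 + 3 = 28.
R7 applies: 28 − 2 = 26.
Final offense level: 26.
Criminal history: 1 prior point → Category Minimal (0-1).
Level 26 falls in the 23-27 band.
Grid: Level 23-27 × Category Minimal = 36-40 months.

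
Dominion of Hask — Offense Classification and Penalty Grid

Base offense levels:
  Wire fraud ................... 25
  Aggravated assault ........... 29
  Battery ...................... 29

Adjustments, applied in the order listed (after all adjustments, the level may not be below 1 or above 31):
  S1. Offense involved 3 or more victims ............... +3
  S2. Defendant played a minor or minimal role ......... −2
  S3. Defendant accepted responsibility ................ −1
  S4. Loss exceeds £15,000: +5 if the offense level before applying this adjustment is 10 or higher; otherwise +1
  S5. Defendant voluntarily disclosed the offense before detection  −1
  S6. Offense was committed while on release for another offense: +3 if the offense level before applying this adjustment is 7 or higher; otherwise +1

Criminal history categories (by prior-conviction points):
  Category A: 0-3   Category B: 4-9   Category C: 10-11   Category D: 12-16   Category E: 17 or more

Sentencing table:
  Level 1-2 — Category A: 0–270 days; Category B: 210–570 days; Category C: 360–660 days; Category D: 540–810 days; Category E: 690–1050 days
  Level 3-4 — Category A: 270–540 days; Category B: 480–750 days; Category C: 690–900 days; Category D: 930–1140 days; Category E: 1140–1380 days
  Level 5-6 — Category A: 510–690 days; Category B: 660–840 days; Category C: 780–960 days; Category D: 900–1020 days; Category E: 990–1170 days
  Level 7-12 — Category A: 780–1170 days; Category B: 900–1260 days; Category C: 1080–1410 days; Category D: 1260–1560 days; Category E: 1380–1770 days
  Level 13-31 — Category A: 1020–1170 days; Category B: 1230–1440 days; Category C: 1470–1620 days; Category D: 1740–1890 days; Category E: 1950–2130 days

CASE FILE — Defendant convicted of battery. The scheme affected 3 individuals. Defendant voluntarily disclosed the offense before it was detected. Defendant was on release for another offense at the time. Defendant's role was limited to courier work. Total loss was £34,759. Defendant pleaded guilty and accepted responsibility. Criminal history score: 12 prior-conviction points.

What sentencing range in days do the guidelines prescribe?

1740-1890 days

Base offense level for battery: 29.
S1 applies: 29 + 3 = 32.
S2 applies: 32 − 2 = 30.
S3 applies: 30 − 1 = 29.
S4 applies (level before this adjustment is 29 ≥ 10, so +5): 29 + 5 = 34.
S5 applies: 34 − 1 = 33.
S6 applies (level before this adjustment is 33 ≥ 7, so +3): 33 + 3 = 36.
Level 36 exceeds the maximum of 31; capped at 31.
Final offense level: 31.
Criminal history: 12 prior points → Category D (12-16).
Level 31 falls in the 13-31 band.
Grid: Level 13-31 × Category D = 1740-1890 days.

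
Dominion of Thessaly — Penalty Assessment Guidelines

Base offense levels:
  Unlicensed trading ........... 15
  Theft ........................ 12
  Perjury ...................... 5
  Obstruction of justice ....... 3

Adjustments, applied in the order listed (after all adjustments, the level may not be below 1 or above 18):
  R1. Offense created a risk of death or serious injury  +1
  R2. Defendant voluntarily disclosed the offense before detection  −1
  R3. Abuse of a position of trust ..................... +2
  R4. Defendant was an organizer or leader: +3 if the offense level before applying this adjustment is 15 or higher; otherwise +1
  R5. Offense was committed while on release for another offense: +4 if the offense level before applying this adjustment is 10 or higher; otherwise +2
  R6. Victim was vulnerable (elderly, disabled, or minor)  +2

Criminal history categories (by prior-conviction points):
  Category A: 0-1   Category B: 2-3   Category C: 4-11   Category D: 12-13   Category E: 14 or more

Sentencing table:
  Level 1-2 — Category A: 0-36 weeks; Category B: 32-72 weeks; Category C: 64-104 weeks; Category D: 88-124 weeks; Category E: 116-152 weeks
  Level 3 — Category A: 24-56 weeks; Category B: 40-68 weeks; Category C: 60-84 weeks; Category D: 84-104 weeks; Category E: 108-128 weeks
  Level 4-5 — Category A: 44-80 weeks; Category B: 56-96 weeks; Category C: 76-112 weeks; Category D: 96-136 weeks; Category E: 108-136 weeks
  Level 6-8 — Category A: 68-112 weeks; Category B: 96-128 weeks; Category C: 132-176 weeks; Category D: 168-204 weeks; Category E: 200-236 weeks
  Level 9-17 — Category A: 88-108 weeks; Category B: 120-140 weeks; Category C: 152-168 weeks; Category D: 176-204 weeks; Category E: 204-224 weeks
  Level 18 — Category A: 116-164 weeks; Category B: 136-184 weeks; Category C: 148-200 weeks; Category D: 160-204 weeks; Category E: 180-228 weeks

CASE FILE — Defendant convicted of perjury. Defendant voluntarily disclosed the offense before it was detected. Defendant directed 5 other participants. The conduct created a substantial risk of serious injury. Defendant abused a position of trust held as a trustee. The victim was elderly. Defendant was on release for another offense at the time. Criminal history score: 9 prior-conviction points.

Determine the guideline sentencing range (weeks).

Base offense level for perjury: 5.
R1 applies: 5 + 1 = 6.
R2 applies: 6 − 1 = 5.
R3 applies: 5 + 2 = 7.
R4 applies (level before this adjustment is 7 < 15, so +1): 7 + 1 = 8.
R5 applies (level before this adjustment is 8 < 10, so +2): 8 + 2 = 10.
R6 applies: 10 + 2 = 12.
Final offense level: 12.
Criminal history: 9 prior points → Category C (4-11).
Level 12 falls in the 9-17 band.
Grid: Level 9-17 × Category C = 152-168 weeks.

152-168 weeks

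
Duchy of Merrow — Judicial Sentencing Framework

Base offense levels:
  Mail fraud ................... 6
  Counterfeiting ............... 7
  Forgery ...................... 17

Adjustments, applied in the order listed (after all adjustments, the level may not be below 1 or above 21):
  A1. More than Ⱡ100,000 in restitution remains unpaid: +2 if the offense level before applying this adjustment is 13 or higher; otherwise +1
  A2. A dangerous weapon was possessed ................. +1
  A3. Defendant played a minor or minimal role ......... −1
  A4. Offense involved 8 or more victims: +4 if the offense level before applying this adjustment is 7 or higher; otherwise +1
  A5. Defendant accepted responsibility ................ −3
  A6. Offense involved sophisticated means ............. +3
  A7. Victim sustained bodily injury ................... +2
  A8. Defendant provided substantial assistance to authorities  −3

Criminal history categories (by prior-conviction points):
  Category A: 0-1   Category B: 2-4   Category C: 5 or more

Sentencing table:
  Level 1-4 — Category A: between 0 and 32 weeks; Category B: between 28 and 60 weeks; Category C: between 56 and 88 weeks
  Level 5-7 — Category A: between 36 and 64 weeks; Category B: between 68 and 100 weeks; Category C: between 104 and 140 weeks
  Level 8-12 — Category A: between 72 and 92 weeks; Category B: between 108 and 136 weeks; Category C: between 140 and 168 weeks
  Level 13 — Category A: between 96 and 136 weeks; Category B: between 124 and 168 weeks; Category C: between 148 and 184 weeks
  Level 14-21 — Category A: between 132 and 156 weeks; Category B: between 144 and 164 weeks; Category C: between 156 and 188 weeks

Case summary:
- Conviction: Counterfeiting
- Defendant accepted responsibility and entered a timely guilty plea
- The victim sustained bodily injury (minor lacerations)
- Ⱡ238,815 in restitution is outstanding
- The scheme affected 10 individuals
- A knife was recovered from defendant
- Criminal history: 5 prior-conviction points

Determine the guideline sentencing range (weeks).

140-168 weeks

Base offense level for counterfeiting: 7.
A1 applies (level before this adjustment is 7 < 13, so +1): 7 + 1 = 8.
A2 applies: 8 + 1 = 9.
A3 does not apply.
A4 applies (level before this adjustment is 9 ≥ 7, so +4): 9 + 4 = 13.
A5 applies: 13 − 3 = 10.
A7 applies: 10 + 2 = 12.
Final offense level: 12.
Criminal history: 5 prior points → Category C (5+).
Level 12 falls in the 8-12 band.
Grid: Level 8-12 × Category C = 140-168 weeks.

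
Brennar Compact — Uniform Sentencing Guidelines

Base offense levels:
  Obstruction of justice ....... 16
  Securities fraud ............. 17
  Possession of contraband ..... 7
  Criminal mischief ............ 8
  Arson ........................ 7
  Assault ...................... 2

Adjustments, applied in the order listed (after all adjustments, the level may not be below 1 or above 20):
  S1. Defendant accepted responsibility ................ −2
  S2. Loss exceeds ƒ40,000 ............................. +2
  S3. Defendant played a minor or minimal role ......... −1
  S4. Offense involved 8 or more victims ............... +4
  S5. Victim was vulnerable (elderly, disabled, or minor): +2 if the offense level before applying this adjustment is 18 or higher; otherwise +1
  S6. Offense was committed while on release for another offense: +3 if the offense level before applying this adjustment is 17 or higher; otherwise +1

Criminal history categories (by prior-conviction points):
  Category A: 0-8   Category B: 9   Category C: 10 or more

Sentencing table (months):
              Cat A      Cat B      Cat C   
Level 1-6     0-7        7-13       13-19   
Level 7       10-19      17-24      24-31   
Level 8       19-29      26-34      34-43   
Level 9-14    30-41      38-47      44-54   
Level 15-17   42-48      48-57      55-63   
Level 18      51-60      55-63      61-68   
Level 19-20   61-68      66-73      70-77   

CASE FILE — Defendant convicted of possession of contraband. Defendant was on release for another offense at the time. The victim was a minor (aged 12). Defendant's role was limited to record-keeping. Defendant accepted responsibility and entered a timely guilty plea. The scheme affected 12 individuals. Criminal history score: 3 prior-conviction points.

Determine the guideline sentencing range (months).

Base offense level for possession of contraband: 7.
S1 applies: 7 − 2 = 5.
S3 applies: 5 − 1 = 4.
S4 applies: 4 + 4 = 8.
S5 applies (level before this adjustment is 8 < 18, so +1): 8 + 1 = 9.
S6 applies (level before this adjustment is 9 < 17, so +1): 9 + 1 = 10.
Final offense level: 10.
Criminal history: 3 prior points → Category A (0-8).
Level 10 falls in the 9-14 band.
Grid: Level 9-14 × Category A = 30-41 months.

30-41 months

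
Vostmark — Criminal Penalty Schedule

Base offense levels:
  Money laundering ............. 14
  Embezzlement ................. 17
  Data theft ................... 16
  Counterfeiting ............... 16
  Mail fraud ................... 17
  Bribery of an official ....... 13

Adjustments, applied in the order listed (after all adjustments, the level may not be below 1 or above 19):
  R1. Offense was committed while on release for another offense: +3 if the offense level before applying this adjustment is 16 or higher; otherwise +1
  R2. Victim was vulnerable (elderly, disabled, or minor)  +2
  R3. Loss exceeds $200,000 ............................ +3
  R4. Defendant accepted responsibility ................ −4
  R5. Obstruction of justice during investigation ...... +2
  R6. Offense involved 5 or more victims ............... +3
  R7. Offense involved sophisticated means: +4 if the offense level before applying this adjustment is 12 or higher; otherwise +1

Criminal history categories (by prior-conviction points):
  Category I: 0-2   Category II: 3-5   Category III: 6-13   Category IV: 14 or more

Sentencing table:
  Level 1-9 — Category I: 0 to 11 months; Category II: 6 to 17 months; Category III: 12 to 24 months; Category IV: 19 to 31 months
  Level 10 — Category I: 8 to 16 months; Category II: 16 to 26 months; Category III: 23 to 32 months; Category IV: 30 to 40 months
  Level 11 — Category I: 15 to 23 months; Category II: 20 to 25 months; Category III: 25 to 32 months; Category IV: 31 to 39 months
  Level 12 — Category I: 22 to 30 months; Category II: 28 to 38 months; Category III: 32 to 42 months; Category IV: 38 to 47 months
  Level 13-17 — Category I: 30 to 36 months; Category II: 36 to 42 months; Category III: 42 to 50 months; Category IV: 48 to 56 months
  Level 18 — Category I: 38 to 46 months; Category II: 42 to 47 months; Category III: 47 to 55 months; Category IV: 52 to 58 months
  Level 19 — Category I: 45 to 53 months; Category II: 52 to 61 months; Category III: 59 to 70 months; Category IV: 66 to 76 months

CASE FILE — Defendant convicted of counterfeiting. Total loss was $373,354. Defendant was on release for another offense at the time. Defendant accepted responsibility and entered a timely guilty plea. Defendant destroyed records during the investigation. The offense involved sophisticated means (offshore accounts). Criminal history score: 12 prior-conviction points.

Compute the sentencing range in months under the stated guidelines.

59-70 months

Base offense level for counterfeiting: 16.
R1 applies (level before this adjustment is 16 ≥ 16, so +3): 16 + 3 = 19.
R2 does not apply.
R3 applies: 19 + 3 = 22.
R4 applies: 22 − 4 = 18.
R5 applies: 18 + 2 = 20.
R7 applies (level before this adjustment is 20 ≥ 12, so +4): 20 + 4 = 24.
Level 24 exceeds the maximum of 19; capped at 19.
Final offense level: 19.
Criminal history: 12 prior points → Category III (6-13).
Level 19 falls in the 19 band.
Grid: Level 19 × Category III = 59-70 months.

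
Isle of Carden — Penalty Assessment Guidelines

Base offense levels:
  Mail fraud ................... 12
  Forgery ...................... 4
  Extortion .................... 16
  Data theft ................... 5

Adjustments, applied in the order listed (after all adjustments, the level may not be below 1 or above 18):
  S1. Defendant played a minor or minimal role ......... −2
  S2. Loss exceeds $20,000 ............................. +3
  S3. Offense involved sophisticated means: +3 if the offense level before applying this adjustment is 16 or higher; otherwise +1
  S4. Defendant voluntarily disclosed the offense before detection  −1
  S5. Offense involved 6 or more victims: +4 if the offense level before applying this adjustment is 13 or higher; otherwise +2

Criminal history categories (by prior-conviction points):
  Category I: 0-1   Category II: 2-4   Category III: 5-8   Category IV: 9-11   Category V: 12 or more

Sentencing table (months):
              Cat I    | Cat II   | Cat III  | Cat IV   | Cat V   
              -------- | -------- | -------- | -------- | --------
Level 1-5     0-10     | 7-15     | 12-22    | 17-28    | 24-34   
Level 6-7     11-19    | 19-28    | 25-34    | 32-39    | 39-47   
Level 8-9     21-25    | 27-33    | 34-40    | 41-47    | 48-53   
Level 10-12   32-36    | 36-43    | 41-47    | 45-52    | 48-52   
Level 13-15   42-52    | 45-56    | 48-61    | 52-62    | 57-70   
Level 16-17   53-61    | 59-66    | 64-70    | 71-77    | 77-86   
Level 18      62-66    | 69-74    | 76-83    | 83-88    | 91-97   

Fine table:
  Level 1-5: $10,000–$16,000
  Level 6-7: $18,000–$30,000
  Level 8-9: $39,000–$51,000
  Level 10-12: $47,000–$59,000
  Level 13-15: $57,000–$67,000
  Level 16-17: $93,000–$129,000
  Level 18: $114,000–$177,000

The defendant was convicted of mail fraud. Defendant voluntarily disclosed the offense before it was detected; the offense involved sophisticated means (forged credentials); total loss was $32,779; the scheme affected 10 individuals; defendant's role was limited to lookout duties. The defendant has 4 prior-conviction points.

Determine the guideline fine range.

Base offense level for mail fraud: 12.
S1 applies: 12 − 2 = 10.
S2 applies: 10 + 3 = 13.
S3 applies (level before this adjustment is 13 < 16, so +1): 13 + 1 = 14.
S4 applies: 14 − 1 = 13.
S5 applies (level before this adjustment is 13 ≥ 13, so +4): 13 + 4 = 17.
Final offense level: 17.
Level 17 falls in the 16-17 band.
Fine table: Level 16-17 → $93,000–$129,000.

$93,000–$129,000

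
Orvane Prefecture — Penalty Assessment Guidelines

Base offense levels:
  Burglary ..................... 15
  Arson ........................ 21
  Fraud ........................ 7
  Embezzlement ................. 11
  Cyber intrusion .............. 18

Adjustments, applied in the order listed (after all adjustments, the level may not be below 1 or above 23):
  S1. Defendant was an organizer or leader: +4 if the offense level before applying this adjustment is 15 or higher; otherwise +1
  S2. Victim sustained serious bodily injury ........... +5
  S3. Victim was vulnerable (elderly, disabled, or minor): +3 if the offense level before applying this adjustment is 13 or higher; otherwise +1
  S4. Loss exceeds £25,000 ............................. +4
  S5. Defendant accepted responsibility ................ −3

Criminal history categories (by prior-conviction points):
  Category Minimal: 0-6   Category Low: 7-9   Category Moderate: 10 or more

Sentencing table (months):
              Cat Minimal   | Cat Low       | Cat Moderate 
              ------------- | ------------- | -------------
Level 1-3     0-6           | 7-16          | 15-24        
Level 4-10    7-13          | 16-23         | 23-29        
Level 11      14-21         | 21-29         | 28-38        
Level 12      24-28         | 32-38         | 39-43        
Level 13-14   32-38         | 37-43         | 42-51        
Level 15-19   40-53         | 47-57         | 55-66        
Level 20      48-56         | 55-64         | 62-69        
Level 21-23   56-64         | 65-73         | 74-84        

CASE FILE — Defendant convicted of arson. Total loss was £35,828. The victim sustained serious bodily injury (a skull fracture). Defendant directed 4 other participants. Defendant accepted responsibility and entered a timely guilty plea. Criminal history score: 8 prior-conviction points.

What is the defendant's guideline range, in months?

65-73 months

Base offense level for arson: 21.
S1 applies (level before this adjustment is 21 ≥ 15, so +4): 21 + 4 = 25.
S2 applies: 25 + 5 = 30.
S3 does not apply.
S4 applies: 30 + 4 = 34.
S5 applies: 34 − 3 = 31.
Level 31 exceeds the maximum of 23; capped at 23.
Final offense level: 23.
Criminal history: 8 prior points → Category Low (7-9).
Level 23 falls in the 21-23 band.
Grid: Level 21-23 × Category Low = 65-73 months.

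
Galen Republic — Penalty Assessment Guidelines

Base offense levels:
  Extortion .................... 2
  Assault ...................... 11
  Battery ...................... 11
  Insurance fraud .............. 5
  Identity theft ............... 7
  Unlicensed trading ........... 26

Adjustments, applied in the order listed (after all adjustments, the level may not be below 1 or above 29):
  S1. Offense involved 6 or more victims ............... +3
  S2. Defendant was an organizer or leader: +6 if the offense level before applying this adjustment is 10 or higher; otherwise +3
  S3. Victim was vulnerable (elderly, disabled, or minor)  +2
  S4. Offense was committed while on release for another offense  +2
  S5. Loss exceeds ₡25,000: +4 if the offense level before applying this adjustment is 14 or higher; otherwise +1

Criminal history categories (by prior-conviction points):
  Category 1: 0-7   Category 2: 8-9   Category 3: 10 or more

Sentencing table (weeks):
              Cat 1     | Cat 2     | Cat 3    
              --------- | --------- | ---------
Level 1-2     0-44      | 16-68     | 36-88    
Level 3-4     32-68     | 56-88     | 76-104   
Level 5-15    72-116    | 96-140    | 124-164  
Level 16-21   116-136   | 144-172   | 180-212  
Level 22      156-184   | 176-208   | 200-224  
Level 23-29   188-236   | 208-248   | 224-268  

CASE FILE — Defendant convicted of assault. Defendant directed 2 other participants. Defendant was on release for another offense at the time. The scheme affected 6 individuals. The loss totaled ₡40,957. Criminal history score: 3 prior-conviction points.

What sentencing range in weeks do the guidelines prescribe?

Base offense level for assault: 11.
S1 applies: 11 + 3 = 14.
S2 applies (level before this adjustment is 14 ≥ 10, so +6): 14 + 6 = 20.
S4 applies: 20 + 2 = 22.
S5 applies (level before this adjustment is 22 ≥ 14, so +4): 22 + 4 = 26.
Final offense level: 26.
Criminal history: 3 prior points → Category 1 (0-7).
Level 26 falls in the 23-29 band.
Grid: Level 23-29 × Category 1 = 188-236 weeks.

188-236 weeks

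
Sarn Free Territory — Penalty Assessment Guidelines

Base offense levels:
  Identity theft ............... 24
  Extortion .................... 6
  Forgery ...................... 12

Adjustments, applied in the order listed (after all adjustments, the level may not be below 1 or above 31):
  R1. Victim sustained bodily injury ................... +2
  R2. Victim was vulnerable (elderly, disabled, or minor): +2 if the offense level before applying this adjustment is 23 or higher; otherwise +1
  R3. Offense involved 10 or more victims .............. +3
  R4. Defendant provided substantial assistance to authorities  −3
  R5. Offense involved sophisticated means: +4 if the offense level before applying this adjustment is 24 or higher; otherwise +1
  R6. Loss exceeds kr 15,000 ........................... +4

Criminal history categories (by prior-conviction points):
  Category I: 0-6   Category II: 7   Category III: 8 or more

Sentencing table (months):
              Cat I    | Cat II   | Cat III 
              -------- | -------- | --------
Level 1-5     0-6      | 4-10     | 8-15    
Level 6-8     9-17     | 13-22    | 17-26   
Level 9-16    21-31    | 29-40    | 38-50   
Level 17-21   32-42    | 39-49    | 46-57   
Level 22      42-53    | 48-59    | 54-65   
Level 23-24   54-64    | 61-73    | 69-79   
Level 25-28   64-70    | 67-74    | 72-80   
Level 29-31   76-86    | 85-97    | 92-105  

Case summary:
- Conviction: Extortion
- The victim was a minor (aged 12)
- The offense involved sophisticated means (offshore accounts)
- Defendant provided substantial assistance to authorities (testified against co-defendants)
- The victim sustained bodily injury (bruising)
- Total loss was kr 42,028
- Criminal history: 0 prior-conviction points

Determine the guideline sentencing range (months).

21-31 months

Base offense level for extortion: 6.
R1 applies: 6 + 2 = 8.
R2 applies (level before this adjustment is 8 < 23, so +1): 8 + 1 = 9.
R3 does not apply.
R4 applies: 9 − 3 = 6.
R5 applies (level before this adjustment is 6 < 24, so +1): 6 + 1 = 7.
R6 applies: 7 + 4 = 11.
Final offense level: 11.
Criminal history: 0 prior points → Category I (0-6).
Level 11 falls in the 9-16 band.
Grid: Level 9-16 × Category I = 21-31 months.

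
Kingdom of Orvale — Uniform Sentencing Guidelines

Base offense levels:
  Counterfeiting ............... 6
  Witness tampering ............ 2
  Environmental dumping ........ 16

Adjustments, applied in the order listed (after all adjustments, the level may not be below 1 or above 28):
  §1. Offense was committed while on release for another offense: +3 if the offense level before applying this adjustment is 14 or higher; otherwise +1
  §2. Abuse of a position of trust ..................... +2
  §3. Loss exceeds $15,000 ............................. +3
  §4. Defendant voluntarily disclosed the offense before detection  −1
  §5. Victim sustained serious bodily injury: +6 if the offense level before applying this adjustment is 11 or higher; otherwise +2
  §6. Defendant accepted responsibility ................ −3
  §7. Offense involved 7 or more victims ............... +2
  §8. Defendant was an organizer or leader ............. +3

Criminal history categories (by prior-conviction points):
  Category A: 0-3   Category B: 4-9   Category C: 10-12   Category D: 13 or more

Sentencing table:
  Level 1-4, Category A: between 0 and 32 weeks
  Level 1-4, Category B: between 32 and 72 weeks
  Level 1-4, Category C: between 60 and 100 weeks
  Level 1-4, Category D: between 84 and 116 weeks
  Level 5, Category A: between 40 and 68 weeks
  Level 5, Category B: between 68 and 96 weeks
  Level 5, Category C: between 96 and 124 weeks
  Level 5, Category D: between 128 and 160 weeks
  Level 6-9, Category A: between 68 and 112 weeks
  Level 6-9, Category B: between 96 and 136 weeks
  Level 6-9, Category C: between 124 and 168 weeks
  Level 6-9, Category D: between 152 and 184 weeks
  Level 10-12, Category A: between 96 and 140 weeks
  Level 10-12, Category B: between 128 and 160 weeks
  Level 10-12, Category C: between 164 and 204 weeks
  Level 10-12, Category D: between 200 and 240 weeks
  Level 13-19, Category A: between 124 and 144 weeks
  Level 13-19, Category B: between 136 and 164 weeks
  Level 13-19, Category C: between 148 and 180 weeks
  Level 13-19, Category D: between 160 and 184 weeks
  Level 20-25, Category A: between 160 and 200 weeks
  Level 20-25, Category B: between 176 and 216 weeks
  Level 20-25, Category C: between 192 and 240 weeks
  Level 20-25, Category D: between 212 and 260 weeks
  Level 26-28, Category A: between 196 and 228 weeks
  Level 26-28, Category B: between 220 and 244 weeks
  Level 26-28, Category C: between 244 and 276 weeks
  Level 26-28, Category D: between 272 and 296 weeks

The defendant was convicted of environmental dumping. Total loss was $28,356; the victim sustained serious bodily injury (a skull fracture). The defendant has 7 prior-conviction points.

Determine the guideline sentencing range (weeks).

176-216 weeks

Base offense level for environmental dumping: 16.
§1 does not apply.
§2 does not apply.
§3 applies: 16 + 3 = 19.
§4 does not apply.
§5 applies (level before this adjustment is 19 ≥ 11, so +6): 19 + 6 = 25.
§6 does not apply.
§7 does not apply.
§8 does not apply.
Final offense level: 25.
Criminal history: 7 prior points → Category B (4-9).
Level 25 falls in the 20-25 band.
Grid: Level 20-25 × Category B = 176-216 weeks.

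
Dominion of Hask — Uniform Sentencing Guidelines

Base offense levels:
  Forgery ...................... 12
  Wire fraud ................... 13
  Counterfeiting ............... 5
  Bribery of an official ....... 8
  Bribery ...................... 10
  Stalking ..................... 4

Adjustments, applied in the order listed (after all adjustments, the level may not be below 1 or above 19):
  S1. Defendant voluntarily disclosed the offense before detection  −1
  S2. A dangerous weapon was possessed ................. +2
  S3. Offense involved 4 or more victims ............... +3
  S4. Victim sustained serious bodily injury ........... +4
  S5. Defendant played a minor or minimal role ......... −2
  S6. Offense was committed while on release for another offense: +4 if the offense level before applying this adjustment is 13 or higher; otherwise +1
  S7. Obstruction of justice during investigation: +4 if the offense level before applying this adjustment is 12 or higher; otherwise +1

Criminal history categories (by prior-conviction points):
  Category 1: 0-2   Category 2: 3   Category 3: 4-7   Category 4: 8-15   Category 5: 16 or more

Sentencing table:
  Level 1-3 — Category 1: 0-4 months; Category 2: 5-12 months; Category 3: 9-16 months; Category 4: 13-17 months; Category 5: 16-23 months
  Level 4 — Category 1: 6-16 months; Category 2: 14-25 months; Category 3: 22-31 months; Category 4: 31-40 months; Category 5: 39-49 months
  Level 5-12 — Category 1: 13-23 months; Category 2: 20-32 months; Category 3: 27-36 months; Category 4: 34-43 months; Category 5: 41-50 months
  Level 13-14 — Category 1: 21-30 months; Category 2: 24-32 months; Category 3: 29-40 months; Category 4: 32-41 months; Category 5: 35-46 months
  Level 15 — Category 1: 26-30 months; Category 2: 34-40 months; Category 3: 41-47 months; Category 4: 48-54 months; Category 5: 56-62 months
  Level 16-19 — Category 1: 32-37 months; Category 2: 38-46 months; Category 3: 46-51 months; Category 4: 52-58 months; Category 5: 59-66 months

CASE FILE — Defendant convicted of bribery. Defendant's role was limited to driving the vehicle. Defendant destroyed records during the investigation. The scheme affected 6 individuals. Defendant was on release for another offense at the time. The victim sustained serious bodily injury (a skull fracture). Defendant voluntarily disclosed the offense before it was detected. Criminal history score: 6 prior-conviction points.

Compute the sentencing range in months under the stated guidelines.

46-51 months

Base offense level for bribery: 10.
S1 applies: 10 − 1 = 9.
S2 does not apply.
S3 applies: 9 + 3 = 12.
S4 applies: 12 + 4 = 16.
S5 applies: 16 − 2 = 14.
S6 applies (level before this adjustment is 14 ≥ 13, so +4): 14 + 4 = 18.
S7 applies (level before this adjustment is 18 ≥ 12, so +4): 18 + 4 = 22.
Level 22 exceeds the maximum of 19; capped at 19.
Final offense level: 19.
Criminal history: 6 prior points → Category 3 (4-7).
Level 19 falls in the 16-19 band.
Grid: Level 16-19 × Category 3 = 46-51 months.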